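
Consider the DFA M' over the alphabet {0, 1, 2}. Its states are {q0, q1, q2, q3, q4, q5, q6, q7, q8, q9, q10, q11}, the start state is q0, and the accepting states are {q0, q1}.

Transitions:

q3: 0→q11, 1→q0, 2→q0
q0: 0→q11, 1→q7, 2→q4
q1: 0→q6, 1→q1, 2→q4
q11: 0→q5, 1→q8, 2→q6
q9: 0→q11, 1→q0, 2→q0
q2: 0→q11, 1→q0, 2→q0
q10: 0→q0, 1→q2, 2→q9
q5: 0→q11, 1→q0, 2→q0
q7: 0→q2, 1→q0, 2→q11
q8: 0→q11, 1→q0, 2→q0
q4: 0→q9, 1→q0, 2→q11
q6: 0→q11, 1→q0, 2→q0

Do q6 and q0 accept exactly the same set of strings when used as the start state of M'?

No

Reachable states from the start: {q0,q2,q4,q5,q6,q7,q8,q9,q11}. Unreachable: {q1,q3,q10} — drop them.
P0 = {q0} | {q2,q4,q5,q6,q7,q8,q9,q11}.
On input 1, block {q2,q4,q5,q6,q7,q8,q9,q11} splits into {q2,q4,q5,q6,q7,q8,q9} and {q11}.
Refine {q2,q4,q5,q6,q7,q8,q9} on symbol 0: members go to different blocks, giving {q2,q5,q6,q8,q9} and {q4,q7}.
Stable partition: {q0} | {q2,q5,q6,q8,q9} | {q11} | {q4,q7} — 4 equivalence classes.
q6 and q0 end up in different blocks, so they are distinguishable. For instance, the string 'ε' is accepted from only q0.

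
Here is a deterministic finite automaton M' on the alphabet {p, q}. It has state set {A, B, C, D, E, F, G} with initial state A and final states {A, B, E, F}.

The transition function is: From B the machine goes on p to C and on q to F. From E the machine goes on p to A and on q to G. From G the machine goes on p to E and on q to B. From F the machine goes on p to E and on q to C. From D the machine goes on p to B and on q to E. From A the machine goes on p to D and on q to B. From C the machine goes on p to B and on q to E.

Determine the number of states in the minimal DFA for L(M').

6

P0 = {A,B,E,F} | {C,D,G}.
Split {A,B,E,F} by δ(·,p) → {A,B} and {E,F}.
Refine {A,B} on symbol q: members go to different blocks, giving {A} and {B}.
Refine {C,D,G} on symbol p: members go to different blocks, giving {C,D} and {G}.
On input p, block {E,F} splits into {E} and {F}.
The partition is now stable with 6 blocks: {A} | {C,D} | {E} | {B} | {G} | {F}.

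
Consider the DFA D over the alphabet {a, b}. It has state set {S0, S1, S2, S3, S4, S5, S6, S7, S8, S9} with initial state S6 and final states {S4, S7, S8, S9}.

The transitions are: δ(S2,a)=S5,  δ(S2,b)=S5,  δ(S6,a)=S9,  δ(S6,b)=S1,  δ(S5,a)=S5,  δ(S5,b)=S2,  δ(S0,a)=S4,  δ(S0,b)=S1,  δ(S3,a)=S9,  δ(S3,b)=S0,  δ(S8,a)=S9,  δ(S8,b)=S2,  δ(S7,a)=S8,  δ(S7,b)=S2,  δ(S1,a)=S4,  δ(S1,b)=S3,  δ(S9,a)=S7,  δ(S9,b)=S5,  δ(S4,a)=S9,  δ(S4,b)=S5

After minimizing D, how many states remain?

Every state is reachable, so we keep all 10.
Start with accepting vs non-accepting: {S4,S7,S8,S9} | {S0,S1,S2,S3,S5,S6}.
Split {S0,S1,S2,S3,S5,S6} by δ(·,a) → {S0,S1,S3,S6} and {S2,S5}.
Stable partition: {S4,S7,S8,S9} | {S0,S1,S3,S6} | {S2,S5} — 3 equivalence classes.

3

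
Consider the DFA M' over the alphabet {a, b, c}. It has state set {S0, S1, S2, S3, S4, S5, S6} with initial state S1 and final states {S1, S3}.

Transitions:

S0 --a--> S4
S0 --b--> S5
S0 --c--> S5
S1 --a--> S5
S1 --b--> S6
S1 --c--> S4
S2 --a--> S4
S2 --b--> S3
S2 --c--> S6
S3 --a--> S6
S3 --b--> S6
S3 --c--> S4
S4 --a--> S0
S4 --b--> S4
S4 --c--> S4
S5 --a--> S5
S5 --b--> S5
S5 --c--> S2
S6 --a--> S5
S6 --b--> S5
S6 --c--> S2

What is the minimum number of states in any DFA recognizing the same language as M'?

Initial partition by acceptance: {S1,S3} | {S0,S2,S4,S5,S6}.
Split {S0,S2,S4,S5,S6} by δ(·,b) → {S0,S4,S5,S6} and {S2}.
Refine {S0,S4,S5,S6} on symbol c: members go to different blocks, giving {S0,S4} and {S5,S6}.
Split {S0,S4} by δ(·,b) → {S0} and {S4}.
No further refinement is possible. Final partition (5 blocks): {S1,S3} | {S0} | {S2} | {S5,S6} | {S4}.

5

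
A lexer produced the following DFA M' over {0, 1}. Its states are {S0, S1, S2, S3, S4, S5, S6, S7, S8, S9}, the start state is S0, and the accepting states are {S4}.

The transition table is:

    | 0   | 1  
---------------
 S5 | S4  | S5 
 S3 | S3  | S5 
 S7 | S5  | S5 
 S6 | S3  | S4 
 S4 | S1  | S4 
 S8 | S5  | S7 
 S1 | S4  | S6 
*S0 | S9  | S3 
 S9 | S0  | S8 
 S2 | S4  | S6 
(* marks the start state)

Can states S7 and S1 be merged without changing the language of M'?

First remove the unreachable states {S2}; 9 states remain.
Start with accepting vs non-accepting: {S4} | {S0,S1,S3,S5,S6,S7,S8,S9}.
Refine {S0,S1,S3,S5,S6,S7,S8,S9} on symbol 0: members go to different blocks, giving {S0,S3,S6,S7,S8,S9} and {S1,S5}.
Split {S0,S3,S6,S7,S8,S9} by δ(·,0) → {S0,S3,S6,S9} and {S7,S8}.
On input 1, block {S0,S3,S6,S9} splits into {S0} and {S3} and {S6} and {S9}.
On input 1, block {S1,S5} splits into {S1} and {S5}.
On input 1, block {S7,S8} splits into {S7} and {S8}.
The partition is now stable with 9 blocks: {S4} | {S0} | {S1} | {S7} | {S3} | {S6} | {S9} | {S5} | {S8}.
S7 and S1 end up in different blocks, so they are distinguishable. For instance, the string '0' is accepted from only S1.

No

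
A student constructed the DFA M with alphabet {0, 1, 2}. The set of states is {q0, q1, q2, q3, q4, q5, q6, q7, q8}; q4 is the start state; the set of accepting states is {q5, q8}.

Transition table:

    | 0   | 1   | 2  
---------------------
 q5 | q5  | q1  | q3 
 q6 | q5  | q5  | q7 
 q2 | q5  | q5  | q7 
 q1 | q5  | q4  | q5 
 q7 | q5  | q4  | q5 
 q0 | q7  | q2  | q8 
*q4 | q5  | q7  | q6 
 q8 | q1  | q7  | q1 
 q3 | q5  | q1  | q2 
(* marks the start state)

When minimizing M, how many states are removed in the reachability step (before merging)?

2

No path from q4 leads to q0, q8; the other 7 states are all reachable.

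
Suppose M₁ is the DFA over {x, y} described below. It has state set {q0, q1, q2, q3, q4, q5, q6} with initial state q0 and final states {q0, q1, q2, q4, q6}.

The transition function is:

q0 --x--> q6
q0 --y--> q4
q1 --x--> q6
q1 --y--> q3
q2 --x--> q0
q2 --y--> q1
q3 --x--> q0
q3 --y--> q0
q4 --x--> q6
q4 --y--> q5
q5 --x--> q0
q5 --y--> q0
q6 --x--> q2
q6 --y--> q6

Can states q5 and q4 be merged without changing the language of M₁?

P0 = {q0,q1,q2,q4,q6} | {q3,q5}.
On input y, block {q0,q1,q2,q4,q6} splits into {q0,q2,q6} and {q1,q4}.
Split {q0,q2,q6} by δ(·,y) → {q0,q2} and {q6}.
Split {q0,q2} by δ(·,x) → {q0} and {q2}.
No further refinement is possible. Final partition (5 blocks): {q0} | {q3,q5} | {q1,q4} | {q6} | {q2}.
q5 and q4 end up in different blocks, so they are distinguishable. For instance, the string 'ε' is accepted from only q4.

No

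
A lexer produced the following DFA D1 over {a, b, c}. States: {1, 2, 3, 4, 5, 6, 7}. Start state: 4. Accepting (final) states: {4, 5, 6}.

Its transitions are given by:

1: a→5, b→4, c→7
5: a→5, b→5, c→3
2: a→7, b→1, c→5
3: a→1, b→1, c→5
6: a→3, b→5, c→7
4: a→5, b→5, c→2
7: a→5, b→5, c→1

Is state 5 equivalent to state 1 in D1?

No

Reachable states from the start: {1,2,3,4,5,7}. Unreachable: {6} — drop them.
Initial partition by acceptance: {4,5} | {1,2,3,7}.
Split {1,2,3,7} by δ(·,a) → {1,7} and {2,3}.
Stable partition: {4,5} | {1,7} | {2,3} — 3 equivalence classes.
5 and 1 end up in different blocks, so they are distinguishable. For instance, the string 'ε' is accepted from only 5.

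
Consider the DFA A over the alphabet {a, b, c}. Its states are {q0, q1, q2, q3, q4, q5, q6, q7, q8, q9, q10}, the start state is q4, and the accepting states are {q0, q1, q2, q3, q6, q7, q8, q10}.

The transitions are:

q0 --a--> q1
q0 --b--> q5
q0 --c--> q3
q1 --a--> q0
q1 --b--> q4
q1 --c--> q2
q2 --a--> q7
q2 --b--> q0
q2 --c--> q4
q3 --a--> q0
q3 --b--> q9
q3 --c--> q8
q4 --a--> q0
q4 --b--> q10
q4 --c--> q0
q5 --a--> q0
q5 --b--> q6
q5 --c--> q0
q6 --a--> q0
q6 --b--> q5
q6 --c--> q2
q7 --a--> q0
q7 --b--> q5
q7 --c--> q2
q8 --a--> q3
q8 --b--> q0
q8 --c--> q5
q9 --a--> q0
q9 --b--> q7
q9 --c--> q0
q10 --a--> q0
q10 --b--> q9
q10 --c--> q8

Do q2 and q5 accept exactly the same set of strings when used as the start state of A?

Initial partition by acceptance: {q0,q1,q2,q3,q6,q7,q8,q10} | {q4,q5,q9}.
Refine {q0,q1,q2,q3,q6,q7,q8,q10} on symbol b: members go to different blocks, giving {q0,q1,q3,q6,q7,q10} and {q2,q8}.
Split {q0,q1,q3,q6,q7,q10} by δ(·,c) → {q1,q3,q6,q7,q10} and {q0}.
No further refinement is possible. Final partition (4 blocks): {q1,q3,q6,q7,q10} | {q4,q5,q9} | {q2,q8} | {q0}.
q2 and q5 end up in different blocks, so they are distinguishable. For instance, the string 'ε' is accepted from only q2.

No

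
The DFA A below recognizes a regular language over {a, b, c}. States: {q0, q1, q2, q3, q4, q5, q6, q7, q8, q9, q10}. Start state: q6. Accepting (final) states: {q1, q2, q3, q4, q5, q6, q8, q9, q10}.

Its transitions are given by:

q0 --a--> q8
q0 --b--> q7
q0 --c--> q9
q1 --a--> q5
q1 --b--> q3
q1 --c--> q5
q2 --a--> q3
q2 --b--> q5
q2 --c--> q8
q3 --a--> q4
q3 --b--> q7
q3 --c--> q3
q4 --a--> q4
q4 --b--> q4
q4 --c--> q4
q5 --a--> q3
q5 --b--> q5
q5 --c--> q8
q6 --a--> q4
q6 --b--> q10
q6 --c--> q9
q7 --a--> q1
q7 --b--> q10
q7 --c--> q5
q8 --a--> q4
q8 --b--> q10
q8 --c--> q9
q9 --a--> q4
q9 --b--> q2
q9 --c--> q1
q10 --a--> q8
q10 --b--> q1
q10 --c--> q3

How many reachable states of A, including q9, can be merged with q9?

1

First remove the unreachable states {q0}; 10 states remain.
Initial partition by acceptance: {q1,q2,q3,q4,q5,q6,q8,q9,q10} | {q7}.
Split {q1,q2,q3,q4,q5,q6,q8,q9,q10} by δ(·,b) → {q1,q2,q4,q5,q6,q8,q9,q10} and {q3}.
Refine {q1,q2,q4,q5,q6,q8,q9,q10} on symbol a: members go to different blocks, giving {q1,q4,q6,q8,q9,q10} and {q2,q5}.
On input a, block {q1,q4,q6,q8,q9,q10} splits into {q4,q6,q8,q9,q10} and {q1}.
On input b, block {q4,q6,q8,q9,q10} splits into {q4,q6,q8} and {q9} and {q10}.
Refine {q4,q6,q8} on symbol b: members go to different blocks, giving {q6,q8} and {q4}.
The partition is now stable with 8 blocks: {q6,q8} | {q7} | {q3} | {q2,q5} | {q1} | {q9} | {q10} | {q4}.
The equivalence class containing q9 is {q9}, of size 1.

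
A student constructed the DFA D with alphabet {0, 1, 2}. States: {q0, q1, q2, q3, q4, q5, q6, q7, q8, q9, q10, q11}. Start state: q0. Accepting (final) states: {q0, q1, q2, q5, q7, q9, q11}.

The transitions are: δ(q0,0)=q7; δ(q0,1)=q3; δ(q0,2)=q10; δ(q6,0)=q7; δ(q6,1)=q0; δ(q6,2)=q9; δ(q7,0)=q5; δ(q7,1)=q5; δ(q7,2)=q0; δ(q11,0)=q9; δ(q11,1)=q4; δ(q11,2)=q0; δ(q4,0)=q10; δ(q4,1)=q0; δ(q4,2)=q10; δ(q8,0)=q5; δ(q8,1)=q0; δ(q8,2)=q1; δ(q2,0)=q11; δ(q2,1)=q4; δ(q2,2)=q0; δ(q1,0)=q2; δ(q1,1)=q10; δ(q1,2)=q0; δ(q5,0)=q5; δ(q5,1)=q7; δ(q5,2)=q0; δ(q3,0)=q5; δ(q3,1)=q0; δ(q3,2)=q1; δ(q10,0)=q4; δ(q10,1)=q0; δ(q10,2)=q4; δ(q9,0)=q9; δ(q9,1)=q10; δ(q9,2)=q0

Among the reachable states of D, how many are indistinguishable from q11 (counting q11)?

First remove the unreachable states {q6,q8}; 10 states remain.
P0 = {q0,q1,q2,q5,q7,q9,q11} | {q3,q4,q10}.
Refine {q0,q1,q2,q5,q7,q9,q11} on symbol 1: members go to different blocks, giving {q0,q1,q2,q9,q11} and {q5,q7}.
Refine {q0,q1,q2,q9,q11} on symbol 0: members go to different blocks, giving {q1,q2,q9,q11} and {q0}.
On input 0, block {q3,q4,q10} splits into {q4,q10} and {q3}.
No further refinement is possible. Final partition (5 blocks): {q1,q2,q9,q11} | {q4,q10} | {q5,q7} | {q0} | {q3}.
State q11 belongs to the block {q1,q2,q9,q11}, which has 4 states.

4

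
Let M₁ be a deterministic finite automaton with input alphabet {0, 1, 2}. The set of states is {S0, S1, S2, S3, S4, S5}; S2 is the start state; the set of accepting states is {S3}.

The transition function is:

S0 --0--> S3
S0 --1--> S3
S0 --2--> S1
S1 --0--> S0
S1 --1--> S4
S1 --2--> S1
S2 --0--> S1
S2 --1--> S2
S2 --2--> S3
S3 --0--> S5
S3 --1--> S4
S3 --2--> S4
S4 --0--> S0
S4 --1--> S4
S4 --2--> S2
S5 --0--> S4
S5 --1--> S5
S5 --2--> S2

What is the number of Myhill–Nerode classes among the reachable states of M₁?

6

All states are reachable from the start state.
P0 = {S3} | {S0,S1,S2,S4,S5}.
Split {S0,S1,S2,S4,S5} by δ(·,0) → {S1,S2,S4,S5} and {S0}.
Refine {S1,S2,S4,S5} on symbol 0: members go to different blocks, giving {S1,S4} and {S2,S5}.
Split {S1,S4} by δ(·,2) → {S1} and {S4}.
On input 0, block {S2,S5} splits into {S2} and {S5}.
No further refinement is possible. Final partition (6 blocks): {S3} | {S1} | {S0} | {S2} | {S4} | {S5}.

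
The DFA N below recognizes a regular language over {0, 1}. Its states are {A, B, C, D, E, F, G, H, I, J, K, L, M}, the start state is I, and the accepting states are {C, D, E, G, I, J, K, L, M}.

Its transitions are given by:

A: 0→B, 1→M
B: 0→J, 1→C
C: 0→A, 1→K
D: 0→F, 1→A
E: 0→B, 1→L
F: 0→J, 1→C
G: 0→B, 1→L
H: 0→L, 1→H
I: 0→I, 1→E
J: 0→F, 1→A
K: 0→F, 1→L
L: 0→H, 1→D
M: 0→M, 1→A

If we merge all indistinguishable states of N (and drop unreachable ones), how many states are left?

9

States {G} cannot be reached from the start state, so discard them.
Initial partition by acceptance: {C,D,E,I,J,K,L,M} | {A,B,F,H}.
Split {C,D,E,I,J,K,L,M} by δ(·,0) → {C,D,E,J,K,L} and {I,M}.
Refine {C,D,E,J,K,L} on symbol 1: members go to different blocks, giving {C,E,K,L} and {D,J}.
On input 1, block {C,E,K,L} splits into {C,E,K} and {L}.
Refine {C,E,K} on symbol 1: members go to different blocks, giving {E,K} and {C}.
Refine {A,B,F,H} on symbol 0: members go to different blocks, giving {B,F} and {A} and {H}.
Refine {I,M} on symbol 1: members go to different blocks, giving {I} and {M}.
No further refinement is possible. Final partition (9 blocks): {E,K} | {B,F} | {I} | {D,J} | {L} | {C} | {A} | {H} | {M}.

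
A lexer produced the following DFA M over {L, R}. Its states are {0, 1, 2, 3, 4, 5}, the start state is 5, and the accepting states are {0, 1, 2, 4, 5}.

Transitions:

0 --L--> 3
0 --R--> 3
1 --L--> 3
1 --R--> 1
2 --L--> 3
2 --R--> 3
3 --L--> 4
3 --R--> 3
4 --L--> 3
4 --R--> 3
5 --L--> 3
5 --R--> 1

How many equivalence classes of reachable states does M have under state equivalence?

Reachable states from the start: {1,3,4,5}. Unreachable: {0,2} — drop them.
P0 = {1,4,5} | {3}.
Refine {1,4,5} on symbol R: members go to different blocks, giving {1,5} and {4}.
No further refinement is possible. Final partition (3 blocks): {1,5} | {3} | {4}.

3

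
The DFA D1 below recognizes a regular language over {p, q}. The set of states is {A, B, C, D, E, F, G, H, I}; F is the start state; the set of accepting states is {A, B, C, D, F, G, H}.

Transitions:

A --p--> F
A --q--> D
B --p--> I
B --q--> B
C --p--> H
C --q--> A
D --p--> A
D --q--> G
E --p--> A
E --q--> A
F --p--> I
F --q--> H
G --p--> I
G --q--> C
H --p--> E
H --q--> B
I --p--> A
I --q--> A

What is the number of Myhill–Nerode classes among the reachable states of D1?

All states are reachable from the start state.
Start with accepting vs non-accepting: {A,B,C,D,F,G,H} | {E,I}.
Split {A,B,C,D,F,G,H} by δ(·,p) → {B,F,G,H} and {A,C,D}.
On input q, block {B,F,G,H} splits into {B,F,H} and {G}.
On input p, block {A,C,D} splits into {A,C} and {D}.
On input q, block {A,C} splits into {A} and {C}.
Stable partition: {B,F,H} | {E,I} | {A} | {G} | {D} | {C} — 6 equivalence classes.

6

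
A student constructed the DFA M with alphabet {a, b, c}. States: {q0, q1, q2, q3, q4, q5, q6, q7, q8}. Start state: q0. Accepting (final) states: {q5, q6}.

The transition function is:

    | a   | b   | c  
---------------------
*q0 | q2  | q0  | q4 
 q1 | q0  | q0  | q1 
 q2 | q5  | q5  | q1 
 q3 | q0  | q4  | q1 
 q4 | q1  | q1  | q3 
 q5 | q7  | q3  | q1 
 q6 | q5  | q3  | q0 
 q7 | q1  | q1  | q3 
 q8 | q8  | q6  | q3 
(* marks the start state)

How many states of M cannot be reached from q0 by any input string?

2

No path from q0 leads to q6, q8; the other 7 states are all reachable.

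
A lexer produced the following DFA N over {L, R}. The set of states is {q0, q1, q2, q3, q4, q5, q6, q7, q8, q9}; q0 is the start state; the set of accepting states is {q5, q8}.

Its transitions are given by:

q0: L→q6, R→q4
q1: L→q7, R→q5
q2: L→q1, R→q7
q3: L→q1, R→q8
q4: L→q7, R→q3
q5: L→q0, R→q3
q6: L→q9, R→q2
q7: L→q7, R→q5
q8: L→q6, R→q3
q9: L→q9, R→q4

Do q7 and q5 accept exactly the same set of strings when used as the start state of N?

No

All states are reachable from the start state.
P0 = {q5,q8} | {q0,q1,q2,q3,q4,q6,q7,q9}.
Split {q0,q1,q2,q3,q4,q6,q7,q9} by δ(·,R) → {q0,q2,q4,q6,q9} and {q1,q3,q7}.
Split {q0,q2,q4,q6,q9} by δ(·,L) → {q0,q6,q9} and {q2,q4}.
Stable partition: {q5,q8} | {q0,q6,q9} | {q1,q3,q7} | {q2,q4} — 4 equivalence classes.
q7 and q5 end up in different blocks, so they are distinguishable. For instance, the string 'ε' is accepted from only q5.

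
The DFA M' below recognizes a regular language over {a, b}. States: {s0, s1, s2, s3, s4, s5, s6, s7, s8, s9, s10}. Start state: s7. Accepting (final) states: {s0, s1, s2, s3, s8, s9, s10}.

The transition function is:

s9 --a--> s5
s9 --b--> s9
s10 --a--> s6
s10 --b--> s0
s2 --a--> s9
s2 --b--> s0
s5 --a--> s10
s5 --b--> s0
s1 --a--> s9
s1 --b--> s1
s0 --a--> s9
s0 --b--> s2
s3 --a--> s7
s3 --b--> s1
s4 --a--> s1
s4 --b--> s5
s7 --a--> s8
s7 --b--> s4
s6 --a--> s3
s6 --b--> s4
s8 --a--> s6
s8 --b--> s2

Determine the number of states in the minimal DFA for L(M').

All states are reachable from the start state.
Initial partition by acceptance: {s0,s1,s2,s3,s8,s9,s10} | {s4,s5,s6,s7}.
Refine {s0,s1,s2,s3,s8,s9,s10} on symbol a: members go to different blocks, giving {s3,s8,s9,s10} and {s0,s1,s2}.
On input b, block {s3,s8,s9,s10} splits into {s3,s8,s10} and {s9}.
Split {s4,s5,s6,s7} by δ(·,a) → {s5,s6,s7} and {s4}.
On input b, block {s5,s6,s7} splits into {s6,s7} and {s5}.
Stable partition: {s3,s8,s10} | {s6,s7} | {s0,s1,s2} | {s9} | {s4} | {s5} — 6 equivalence classes.

6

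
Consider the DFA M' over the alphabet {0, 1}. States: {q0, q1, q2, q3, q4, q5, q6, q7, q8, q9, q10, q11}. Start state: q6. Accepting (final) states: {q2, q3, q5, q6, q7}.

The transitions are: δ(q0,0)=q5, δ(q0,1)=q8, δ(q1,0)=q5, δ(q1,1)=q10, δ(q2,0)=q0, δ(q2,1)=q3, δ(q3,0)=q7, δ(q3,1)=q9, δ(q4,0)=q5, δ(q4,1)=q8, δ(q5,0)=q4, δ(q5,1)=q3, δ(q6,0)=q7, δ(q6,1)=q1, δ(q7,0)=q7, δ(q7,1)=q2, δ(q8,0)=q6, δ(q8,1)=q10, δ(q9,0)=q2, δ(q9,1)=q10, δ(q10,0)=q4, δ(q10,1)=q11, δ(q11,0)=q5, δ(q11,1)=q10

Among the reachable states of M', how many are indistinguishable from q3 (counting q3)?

2

P0 = {q2,q3,q5,q6,q7} | {q0,q1,q4,q8,q9,q10,q11}.
On input 0, block {q2,q3,q5,q6,q7} splits into {q3,q6,q7} and {q2,q5}.
On input 1, block {q3,q6,q7} splits into {q3,q6} and {q7}.
Split {q0,q1,q4,q8,q9,q10,q11} by δ(·,0) → {q0,q1,q4,q9,q11} and {q8} and {q10}.
On input 1, block {q0,q1,q4,q9,q11} splits into {q1,q9,q11} and {q0,q4}.
Stable partition: {q3,q6} | {q1,q9,q11} | {q2,q5} | {q7} | {q8} | {q10} | {q0,q4} — 7 equivalence classes.
State q3 belongs to the block {q3,q6}, which has 2 states.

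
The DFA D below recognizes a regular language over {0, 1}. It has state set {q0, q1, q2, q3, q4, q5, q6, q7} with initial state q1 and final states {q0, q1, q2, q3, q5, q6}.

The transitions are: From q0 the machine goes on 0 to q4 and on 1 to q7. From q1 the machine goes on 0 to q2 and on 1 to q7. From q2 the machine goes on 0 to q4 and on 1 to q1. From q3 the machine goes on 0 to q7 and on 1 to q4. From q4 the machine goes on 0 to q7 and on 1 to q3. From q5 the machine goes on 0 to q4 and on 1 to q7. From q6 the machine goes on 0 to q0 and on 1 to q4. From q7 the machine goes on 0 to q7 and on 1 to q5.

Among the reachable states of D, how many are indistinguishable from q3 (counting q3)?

2

First remove the unreachable states {q0,q6}; 6 states remain.
Start with accepting vs non-accepting: {q1,q2,q3,q5} | {q4,q7}.
Split {q1,q2,q3,q5} by δ(·,0) → {q2,q3,q5} and {q1}.
Split {q2,q3,q5} by δ(·,1) → {q3,q5} and {q2}.
Stable partition: {q3,q5} | {q4,q7} | {q1} | {q2} — 4 equivalence classes.
The equivalence class containing q3 is {q3,q5}, of size 2.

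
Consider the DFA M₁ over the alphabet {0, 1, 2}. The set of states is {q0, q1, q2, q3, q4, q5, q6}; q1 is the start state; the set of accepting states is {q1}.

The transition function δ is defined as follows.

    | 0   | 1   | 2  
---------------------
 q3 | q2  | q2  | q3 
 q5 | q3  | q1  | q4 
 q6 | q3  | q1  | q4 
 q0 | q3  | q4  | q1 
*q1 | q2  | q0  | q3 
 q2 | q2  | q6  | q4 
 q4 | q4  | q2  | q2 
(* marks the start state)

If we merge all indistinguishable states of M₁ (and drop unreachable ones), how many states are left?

States {q5} cannot be reached from the start state, so discard them.
P0 = {q1} | {q0,q2,q3,q4,q6}.
Split {q0,q2,q3,q4,q6} by δ(·,1) → {q0,q2,q3,q4} and {q6}.
Refine {q0,q2,q3,q4} on symbol 1: members go to different blocks, giving {q0,q3,q4} and {q2}.
Split {q0,q3,q4} by δ(·,0) → {q0,q4} and {q3}.
On input 0, block {q0,q4} splits into {q0} and {q4}.
The partition is now stable with 6 blocks: {q1} | {q0} | {q6} | {q2} | {q3} | {q4}.

6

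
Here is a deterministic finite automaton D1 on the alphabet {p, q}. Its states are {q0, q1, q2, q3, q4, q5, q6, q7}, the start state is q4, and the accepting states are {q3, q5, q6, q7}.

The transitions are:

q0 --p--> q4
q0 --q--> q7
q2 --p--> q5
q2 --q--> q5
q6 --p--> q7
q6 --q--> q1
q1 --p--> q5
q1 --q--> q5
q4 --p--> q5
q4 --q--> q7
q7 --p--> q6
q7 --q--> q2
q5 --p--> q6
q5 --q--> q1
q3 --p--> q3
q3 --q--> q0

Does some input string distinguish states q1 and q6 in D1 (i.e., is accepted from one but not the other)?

Yes

Reachable states from the start: {q1,q2,q4,q5,q6,q7}. Unreachable: {q0,q3} — drop them.
Initial partition by acceptance: {q5,q6,q7} | {q1,q2,q4}.
No further refinement is possible. Final partition (2 blocks): {q5,q6,q7} | {q1,q2,q4}.
q1 and q6 end up in different blocks, so they are distinguishable. For instance, the string 'ε' is accepted from only q6.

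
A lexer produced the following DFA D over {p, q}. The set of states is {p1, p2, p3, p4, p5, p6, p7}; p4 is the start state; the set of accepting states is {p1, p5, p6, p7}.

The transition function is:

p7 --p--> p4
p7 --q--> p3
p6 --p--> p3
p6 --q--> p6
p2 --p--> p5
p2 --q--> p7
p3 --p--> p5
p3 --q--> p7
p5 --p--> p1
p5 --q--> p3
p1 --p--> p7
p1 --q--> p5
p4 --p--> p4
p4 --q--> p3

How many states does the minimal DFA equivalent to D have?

5

Reachable states from the start: {p1,p3,p4,p5,p7}. Unreachable: {p2,p6} — drop them.
Initial partition by acceptance: {p1,p5,p7} | {p3,p4}.
On input p, block {p1,p5,p7} splits into {p1,p5} and {p7}.
Split {p1,p5} by δ(·,p) → {p1} and {p5}.
On input p, block {p3,p4} splits into {p3} and {p4}.
The partition is now stable with 5 blocks: {p1} | {p3} | {p7} | {p5} | {p4}.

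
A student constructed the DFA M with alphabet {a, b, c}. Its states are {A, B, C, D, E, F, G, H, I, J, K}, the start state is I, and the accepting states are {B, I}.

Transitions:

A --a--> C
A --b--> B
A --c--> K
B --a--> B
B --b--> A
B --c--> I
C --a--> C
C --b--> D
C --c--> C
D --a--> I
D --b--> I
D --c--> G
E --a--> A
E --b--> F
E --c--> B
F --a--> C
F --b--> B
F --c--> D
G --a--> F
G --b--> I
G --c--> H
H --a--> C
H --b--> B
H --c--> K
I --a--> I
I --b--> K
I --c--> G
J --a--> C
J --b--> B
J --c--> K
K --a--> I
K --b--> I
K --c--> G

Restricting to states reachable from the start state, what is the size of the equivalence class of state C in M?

1

Reachable states from the start: {A,B,C,D,F,G,H,I,K}. Unreachable: {E,J} — drop them.
P0 = {B,I} | {A,C,D,F,G,H,K}.
Refine {B,I} on symbol c: members go to different blocks, giving {B} and {I}.
Refine {A,C,D,F,G,H,K} on symbol a: members go to different blocks, giving {A,C,F,G,H} and {D,K}.
Split {A,C,F,G,H} by δ(·,b) → {A,F,H} and {C} and {G}.
The partition is now stable with 6 blocks: {B} | {A,F,H} | {I} | {D,K} | {C} | {G}.
The equivalence class containing C is {C}, of size 1.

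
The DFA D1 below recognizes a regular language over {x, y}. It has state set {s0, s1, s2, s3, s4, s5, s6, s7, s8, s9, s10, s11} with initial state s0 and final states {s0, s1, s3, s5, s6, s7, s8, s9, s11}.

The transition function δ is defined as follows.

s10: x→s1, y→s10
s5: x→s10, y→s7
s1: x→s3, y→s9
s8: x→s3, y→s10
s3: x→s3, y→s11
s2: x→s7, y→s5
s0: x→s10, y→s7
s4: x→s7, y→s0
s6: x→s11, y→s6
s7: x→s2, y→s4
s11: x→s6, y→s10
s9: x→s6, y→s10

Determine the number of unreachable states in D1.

1

BFS from s0 reaches {s0, s1, s2, s3, s4, s5, s6, s7, s9, s10, s11}; the 1 state(s) s8 are never visited.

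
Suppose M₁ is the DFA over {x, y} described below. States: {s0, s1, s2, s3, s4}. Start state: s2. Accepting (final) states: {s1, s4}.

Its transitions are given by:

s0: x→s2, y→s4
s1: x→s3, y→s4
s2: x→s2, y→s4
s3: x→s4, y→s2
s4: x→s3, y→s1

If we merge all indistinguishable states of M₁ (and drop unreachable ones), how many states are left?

States {s0} cannot be reached from the start state, so discard them.
P0 = {s1,s4} | {s2,s3}.
On input x, block {s2,s3} splits into {s2} and {s3}.
No further refinement is possible. Final partition (3 blocks): {s1,s4} | {s2} | {s3}.

3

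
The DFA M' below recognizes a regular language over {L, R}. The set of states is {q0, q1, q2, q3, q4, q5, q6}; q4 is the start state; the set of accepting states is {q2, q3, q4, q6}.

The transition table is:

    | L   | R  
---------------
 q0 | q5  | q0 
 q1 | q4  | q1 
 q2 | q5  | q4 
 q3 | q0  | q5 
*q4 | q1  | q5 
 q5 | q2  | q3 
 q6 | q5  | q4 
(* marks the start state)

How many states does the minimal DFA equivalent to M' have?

6

States {q6} cannot be reached from the start state, so discard them.
Start with accepting vs non-accepting: {q2,q3,q4} | {q0,q1,q5}.
Refine {q2,q3,q4} on symbol R: members go to different blocks, giving {q3,q4} and {q2}.
Refine {q0,q1,q5} on symbol L: members go to different blocks, giving {q0} and {q1} and {q5}.
Split {q3,q4} by δ(·,L) → {q3} and {q4}.
The partition is now stable with 6 blocks: {q3} | {q0} | {q2} | {q1} | {q5} | {q4}.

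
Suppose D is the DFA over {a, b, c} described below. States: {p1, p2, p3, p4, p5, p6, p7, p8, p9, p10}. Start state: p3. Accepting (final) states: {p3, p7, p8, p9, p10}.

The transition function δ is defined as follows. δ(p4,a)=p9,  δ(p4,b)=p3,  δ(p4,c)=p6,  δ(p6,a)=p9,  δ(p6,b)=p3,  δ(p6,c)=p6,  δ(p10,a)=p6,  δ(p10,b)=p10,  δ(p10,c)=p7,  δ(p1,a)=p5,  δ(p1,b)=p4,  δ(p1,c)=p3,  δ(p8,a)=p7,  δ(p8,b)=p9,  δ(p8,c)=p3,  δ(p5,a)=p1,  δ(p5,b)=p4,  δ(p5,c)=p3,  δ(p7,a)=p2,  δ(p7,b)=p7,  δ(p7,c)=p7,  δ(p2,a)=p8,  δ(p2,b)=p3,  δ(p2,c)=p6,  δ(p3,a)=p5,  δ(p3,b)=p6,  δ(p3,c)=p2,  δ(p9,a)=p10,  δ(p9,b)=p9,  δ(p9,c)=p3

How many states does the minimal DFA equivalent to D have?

5

All states are reachable from the start state.
Start with accepting vs non-accepting: {p3,p7,p8,p9,p10} | {p1,p2,p4,p5,p6}.
On input a, block {p3,p7,p8,p9,p10} splits into {p3,p7,p10} and {p8,p9}.
Refine {p3,p7,p10} on symbol b: members go to different blocks, giving {p7,p10} and {p3}.
On input a, block {p1,p2,p4,p5,p6} splits into {p2,p4,p6} and {p1,p5}.
Stable partition: {p7,p10} | {p2,p4,p6} | {p8,p9} | {p3} | {p1,p5} — 5 equivalence classes.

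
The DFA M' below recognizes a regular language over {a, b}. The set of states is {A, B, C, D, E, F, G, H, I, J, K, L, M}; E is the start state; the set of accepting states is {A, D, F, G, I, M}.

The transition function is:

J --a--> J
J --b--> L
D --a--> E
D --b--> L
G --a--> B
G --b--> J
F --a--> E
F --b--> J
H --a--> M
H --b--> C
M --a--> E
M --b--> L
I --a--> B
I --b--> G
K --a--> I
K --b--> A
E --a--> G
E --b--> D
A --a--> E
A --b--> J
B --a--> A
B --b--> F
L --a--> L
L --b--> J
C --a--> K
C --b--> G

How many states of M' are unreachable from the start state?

5

BFS from E reaches {A, B, D, E, F, G, J, L}; the 5 state(s) C, H, I, K, M are never visited.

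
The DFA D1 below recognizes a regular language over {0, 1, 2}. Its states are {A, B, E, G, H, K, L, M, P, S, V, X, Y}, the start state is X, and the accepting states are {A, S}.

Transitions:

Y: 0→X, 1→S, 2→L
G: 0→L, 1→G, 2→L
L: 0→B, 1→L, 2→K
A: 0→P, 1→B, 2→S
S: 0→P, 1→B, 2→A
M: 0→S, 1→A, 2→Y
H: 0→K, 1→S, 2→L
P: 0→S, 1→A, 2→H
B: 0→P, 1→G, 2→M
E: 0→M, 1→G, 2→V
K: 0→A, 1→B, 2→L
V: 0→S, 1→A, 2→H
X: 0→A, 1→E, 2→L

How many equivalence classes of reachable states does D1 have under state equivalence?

7

All states are reachable from the start state.
Start with accepting vs non-accepting: {A,S} | {B,E,G,H,K,L,M,P,V,X,Y}.
On input 0, block {B,E,G,H,K,L,M,P,V,X,Y} splits into {B,E,G,H,L,Y} and {K,M,P,V,X}.
Split {B,E,G,H,L,Y} by δ(·,0) → {B,E,H,Y} and {G,L}.
On input 1, block {B,E,H,Y} splits into {H,Y} and {B,E}.
On input 1, block {K,M,P,V,X} splits into {M,P,V} and {K,X}.
Refine {G,L} on symbol 0: members go to different blocks, giving {L} and {G}.
Stable partition: {A,S} | {H,Y} | {M,P,V} | {L} | {B,E} | {K,X} | {G} — 7 equivalence classes.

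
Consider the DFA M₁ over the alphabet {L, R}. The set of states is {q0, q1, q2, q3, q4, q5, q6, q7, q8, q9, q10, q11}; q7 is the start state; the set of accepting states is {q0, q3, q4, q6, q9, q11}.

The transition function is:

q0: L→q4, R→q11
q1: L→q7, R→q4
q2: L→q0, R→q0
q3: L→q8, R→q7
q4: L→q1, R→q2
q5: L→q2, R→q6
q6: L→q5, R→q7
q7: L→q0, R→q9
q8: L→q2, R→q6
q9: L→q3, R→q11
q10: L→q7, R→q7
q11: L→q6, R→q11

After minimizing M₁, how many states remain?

States {q10} cannot be reached from the start state, so discard them.
Initial partition by acceptance: {q0,q3,q4,q6,q9,q11} | {q1,q2,q5,q7,q8}.
Refine {q0,q3,q4,q6,q9,q11} on symbol L: members go to different blocks, giving {q0,q9,q11} and {q3,q4,q6}.
Split {q1,q2,q5,q7,q8} by δ(·,L) → {q1,q5,q8} and {q2,q7}.
No further refinement is possible. Final partition (4 blocks): {q0,q9,q11} | {q1,q5,q8} | {q3,q4,q6} | {q2,q7}.

4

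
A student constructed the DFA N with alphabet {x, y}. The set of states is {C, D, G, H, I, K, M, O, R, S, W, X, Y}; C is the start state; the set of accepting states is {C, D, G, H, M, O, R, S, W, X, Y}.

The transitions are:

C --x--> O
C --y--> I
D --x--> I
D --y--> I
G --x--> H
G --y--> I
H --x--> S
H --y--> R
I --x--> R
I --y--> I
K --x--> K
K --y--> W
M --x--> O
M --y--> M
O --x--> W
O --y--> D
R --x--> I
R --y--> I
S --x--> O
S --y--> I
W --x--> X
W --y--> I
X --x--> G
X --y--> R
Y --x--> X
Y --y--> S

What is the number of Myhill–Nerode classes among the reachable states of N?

4

First remove the unreachable states {K,M,Y}; 10 states remain.
Start with accepting vs non-accepting: {C,D,G,H,O,R,S,W,X} | {I}.
Refine {C,D,G,H,O,R,S,W,X} on symbol x: members go to different blocks, giving {C,G,H,O,S,W,X} and {D,R}.
On input y, block {C,G,H,O,S,W,X} splits into {C,G,S,W} and {H,O,X}.
The partition is now stable with 4 blocks: {C,G,S,W} | {I} | {D,R} | {H,O,X}.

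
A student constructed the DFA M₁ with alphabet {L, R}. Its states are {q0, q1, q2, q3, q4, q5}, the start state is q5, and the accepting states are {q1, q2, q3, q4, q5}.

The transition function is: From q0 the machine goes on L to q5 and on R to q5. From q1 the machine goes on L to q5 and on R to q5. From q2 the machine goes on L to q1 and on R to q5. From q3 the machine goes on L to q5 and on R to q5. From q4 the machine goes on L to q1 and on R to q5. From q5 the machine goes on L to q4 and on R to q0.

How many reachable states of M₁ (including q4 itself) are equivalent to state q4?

States {q2,q3} cannot be reached from the start state, so discard them.
Start with accepting vs non-accepting: {q1,q4,q5} | {q0}.
Refine {q1,q4,q5} on symbol R: members go to different blocks, giving {q1,q4} and {q5}.
Refine {q1,q4} on symbol L: members go to different blocks, giving {q1} and {q4}.
No further refinement is possible. Final partition (4 blocks): {q1} | {q0} | {q5} | {q4}.
The equivalence class containing q4 is {q4}, of size 1.

1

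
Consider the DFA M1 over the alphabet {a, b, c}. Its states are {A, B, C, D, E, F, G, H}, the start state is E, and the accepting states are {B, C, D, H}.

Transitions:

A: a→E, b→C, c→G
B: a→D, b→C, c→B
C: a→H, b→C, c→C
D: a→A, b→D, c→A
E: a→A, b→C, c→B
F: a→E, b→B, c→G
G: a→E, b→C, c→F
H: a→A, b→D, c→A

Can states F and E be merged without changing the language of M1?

Every state is reachable, so we keep all 8.
P0 = {B,C,D,H} | {A,E,F,G}.
Split {B,C,D,H} by δ(·,a) → {B,C} and {D,H}.
Split {A,E,F,G} by δ(·,c) → {A,F,G} and {E}.
The partition is now stable with 4 blocks: {B,C} | {A,F,G} | {D,H} | {E}.
F and E end up in different blocks, so they are distinguishable. For instance, the string 'c' is accepted from only E.

No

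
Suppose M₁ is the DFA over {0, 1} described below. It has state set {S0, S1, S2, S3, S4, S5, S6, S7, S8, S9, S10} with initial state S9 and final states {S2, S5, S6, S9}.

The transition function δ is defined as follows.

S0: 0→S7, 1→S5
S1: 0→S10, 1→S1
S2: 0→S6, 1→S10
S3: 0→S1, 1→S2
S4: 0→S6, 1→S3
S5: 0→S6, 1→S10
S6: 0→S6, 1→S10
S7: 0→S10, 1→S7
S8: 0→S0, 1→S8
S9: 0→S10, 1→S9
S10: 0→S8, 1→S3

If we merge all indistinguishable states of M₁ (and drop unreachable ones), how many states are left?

Reachable states from the start: {S0,S1,S2,S3,S5,S6,S7,S8,S9,S10}. Unreachable: {S4} — drop them.
Start with accepting vs non-accepting: {S2,S5,S6,S9} | {S0,S1,S3,S7,S8,S10}.
On input 0, block {S2,S5,S6,S9} splits into {S2,S5,S6} and {S9}.
Split {S0,S1,S3,S7,S8,S10} by δ(·,1) → {S1,S7,S8,S10} and {S0,S3}.
On input 0, block {S1,S7,S8,S10} splits into {S1,S7,S10} and {S8}.
Split {S1,S7,S10} by δ(·,0) → {S1,S7} and {S10}.
Stable partition: {S2,S5,S6} | {S1,S7} | {S9} | {S0,S3} | {S8} | {S10} — 6 equivalence classes.

6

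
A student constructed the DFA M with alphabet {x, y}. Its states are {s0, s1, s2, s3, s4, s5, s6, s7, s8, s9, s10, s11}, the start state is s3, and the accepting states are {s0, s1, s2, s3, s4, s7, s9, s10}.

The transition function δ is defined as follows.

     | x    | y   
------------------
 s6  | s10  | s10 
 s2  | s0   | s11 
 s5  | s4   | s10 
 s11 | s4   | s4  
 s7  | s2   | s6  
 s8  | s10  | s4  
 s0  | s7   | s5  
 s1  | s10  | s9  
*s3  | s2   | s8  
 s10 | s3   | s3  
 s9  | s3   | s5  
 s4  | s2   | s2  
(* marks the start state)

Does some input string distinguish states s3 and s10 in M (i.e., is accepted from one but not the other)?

States {s1,s9} cannot be reached from the start state, so discard them.
Start with accepting vs non-accepting: {s0,s2,s3,s4,s7,s10} | {s5,s6,s8,s11}.
Split {s0,s2,s3,s4,s7,s10} by δ(·,y) → {s0,s2,s3,s7} and {s4,s10}.
Stable partition: {s0,s2,s3,s7} | {s5,s6,s8,s11} | {s4,s10} — 3 equivalence classes.
s3 and s10 end up in different blocks, so they are distinguishable. For instance, the string 'y' is accepted from only s10.

Yes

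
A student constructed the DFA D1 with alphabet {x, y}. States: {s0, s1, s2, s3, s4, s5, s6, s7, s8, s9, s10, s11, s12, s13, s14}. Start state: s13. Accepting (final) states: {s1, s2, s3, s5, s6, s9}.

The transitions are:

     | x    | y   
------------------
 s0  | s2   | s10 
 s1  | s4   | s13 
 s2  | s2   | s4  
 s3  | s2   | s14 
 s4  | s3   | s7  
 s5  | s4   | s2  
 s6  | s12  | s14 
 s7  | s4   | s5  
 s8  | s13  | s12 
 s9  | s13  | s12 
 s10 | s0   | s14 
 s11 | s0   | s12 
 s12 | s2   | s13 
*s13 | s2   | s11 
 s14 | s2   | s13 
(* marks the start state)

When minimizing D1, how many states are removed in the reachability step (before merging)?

Starting at s13 and following transitions, the reachable set is {s0, s2, s3, s4, s5, s7, s10, s11, s12, s13, s14}. That leaves s1, s6, s8, s9 unreachable — 4 in total.

4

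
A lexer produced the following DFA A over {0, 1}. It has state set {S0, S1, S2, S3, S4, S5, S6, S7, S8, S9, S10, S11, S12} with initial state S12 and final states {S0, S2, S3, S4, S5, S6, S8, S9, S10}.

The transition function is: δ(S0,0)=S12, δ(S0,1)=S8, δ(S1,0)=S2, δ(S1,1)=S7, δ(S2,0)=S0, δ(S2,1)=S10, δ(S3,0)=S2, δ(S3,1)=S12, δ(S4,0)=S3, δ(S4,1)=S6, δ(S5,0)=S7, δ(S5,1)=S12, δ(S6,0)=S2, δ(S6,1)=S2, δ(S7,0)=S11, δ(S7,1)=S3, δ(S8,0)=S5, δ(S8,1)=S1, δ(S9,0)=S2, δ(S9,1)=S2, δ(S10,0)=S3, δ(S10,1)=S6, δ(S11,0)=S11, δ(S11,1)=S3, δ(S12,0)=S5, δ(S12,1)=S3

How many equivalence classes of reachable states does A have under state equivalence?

First remove the unreachable states {S4,S9}; 11 states remain.
Initial partition by acceptance: {S0,S2,S3,S5,S6,S8,S10} | {S1,S7,S11,S12}.
Refine {S0,S2,S3,S5,S6,S8,S10} on symbol 0: members go to different blocks, giving {S2,S3,S6,S8,S10} and {S0,S5}.
Refine {S2,S3,S6,S8,S10} on symbol 0: members go to different blocks, giving {S3,S6,S10} and {S2,S8}.
Refine {S3,S6,S10} on symbol 0: members go to different blocks, giving {S3,S6} and {S10}.
Refine {S3,S6} on symbol 1: members go to different blocks, giving {S3} and {S6}.
Refine {S1,S7,S11,S12} on symbol 0: members go to different blocks, giving {S7,S11} and {S1} and {S12}.
Refine {S0,S5} on symbol 0: members go to different blocks, giving {S0} and {S5}.
Split {S2,S8} by δ(·,0) → {S2} and {S8}.
The partition is now stable with 10 blocks: {S3} | {S7,S11} | {S0} | {S2} | {S10} | {S6} | {S1} | {S12} | {S5} | {S8}.

10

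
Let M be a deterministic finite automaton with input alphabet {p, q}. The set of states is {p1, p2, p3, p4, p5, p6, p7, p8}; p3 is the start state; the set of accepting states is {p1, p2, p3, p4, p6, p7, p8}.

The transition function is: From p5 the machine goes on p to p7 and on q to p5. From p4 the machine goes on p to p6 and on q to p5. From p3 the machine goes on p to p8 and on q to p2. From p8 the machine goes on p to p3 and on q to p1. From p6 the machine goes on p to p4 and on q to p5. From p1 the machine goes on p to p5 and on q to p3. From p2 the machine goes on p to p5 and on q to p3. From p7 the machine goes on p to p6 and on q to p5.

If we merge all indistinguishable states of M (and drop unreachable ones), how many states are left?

Initial partition by acceptance: {p1,p2,p3,p4,p6,p7,p8} | {p5}.
Refine {p1,p2,p3,p4,p6,p7,p8} on symbol p: members go to different blocks, giving {p3,p4,p6,p7,p8} and {p1,p2}.
On input q, block {p3,p4,p6,p7,p8} splits into {p4,p6,p7} and {p3,p8}.
The partition is now stable with 4 blocks: {p4,p6,p7} | {p5} | {p1,p2} | {p3,p8}.

4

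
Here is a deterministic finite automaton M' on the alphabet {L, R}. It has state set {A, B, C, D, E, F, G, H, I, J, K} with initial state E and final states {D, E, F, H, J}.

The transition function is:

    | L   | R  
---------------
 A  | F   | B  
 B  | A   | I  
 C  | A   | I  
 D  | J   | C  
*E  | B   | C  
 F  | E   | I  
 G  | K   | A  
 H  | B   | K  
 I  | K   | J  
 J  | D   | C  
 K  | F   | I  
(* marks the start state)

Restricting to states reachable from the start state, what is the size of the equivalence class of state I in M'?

First remove the unreachable states {G,H}; 9 states remain.
Initial partition by acceptance: {D,E,F,J} | {A,B,C,I,K}.
Refine {D,E,F,J} on symbol L: members go to different blocks, giving {D,F,J} and {E}.
Refine {D,F,J} on symbol L: members go to different blocks, giving {D,J} and {F}.
Refine {A,B,C,I,K} on symbol L: members go to different blocks, giving {B,C,I} and {A,K}.
Refine {B,C,I} on symbol R: members go to different blocks, giving {B,C} and {I}.
Split {A,K} by δ(·,R) → {A} and {K}.
The partition is now stable with 7 blocks: {D,J} | {B,C} | {E} | {F} | {A} | {I} | {K}.
The equivalence class containing I is {I}, of size 1.

1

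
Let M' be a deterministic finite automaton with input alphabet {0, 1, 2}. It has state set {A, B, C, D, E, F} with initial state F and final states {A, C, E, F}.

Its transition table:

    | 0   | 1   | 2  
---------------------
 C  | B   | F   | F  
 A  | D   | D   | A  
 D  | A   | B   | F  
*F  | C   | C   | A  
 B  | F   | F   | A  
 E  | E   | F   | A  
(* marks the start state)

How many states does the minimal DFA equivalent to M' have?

States {E} cannot be reached from the start state, so discard them.
Start with accepting vs non-accepting: {A,C,F} | {B,D}.
Refine {A,C,F} on symbol 0: members go to different blocks, giving {A,C} and {F}.
Split {A,C} by δ(·,1) → {A} and {C}.
Refine {B,D} on symbol 0: members go to different blocks, giving {B} and {D}.
The partition is now stable with 5 blocks: {A} | {B} | {F} | {C} | {D}.

5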